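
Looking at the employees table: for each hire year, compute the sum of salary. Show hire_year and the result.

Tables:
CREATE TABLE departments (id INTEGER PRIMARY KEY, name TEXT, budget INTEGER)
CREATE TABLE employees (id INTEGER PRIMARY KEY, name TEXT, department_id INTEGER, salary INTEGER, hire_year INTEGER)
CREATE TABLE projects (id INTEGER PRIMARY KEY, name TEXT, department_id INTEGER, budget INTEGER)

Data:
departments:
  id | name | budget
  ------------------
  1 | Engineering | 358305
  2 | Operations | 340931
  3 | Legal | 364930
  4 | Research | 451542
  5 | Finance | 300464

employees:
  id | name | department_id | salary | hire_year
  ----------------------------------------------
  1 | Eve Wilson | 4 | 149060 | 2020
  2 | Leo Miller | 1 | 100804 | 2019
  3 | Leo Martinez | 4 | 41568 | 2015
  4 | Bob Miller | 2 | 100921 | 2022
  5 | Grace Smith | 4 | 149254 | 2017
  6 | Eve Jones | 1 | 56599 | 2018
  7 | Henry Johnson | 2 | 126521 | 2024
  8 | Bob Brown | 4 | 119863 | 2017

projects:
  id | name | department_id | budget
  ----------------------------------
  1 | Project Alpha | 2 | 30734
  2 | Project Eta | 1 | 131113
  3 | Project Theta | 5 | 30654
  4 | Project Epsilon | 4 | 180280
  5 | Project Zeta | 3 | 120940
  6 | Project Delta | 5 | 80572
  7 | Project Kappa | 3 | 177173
SELECT hire_year, SUM(salary) AS sum_salary FROM employees GROUP BY hire_year

Execution result:
hire_year | sum_salary
2015 | 41568
2017 | 269117
2018 | 56599
2019 | 100804
2020 | 149060
2022 | 100921
2024 | 126521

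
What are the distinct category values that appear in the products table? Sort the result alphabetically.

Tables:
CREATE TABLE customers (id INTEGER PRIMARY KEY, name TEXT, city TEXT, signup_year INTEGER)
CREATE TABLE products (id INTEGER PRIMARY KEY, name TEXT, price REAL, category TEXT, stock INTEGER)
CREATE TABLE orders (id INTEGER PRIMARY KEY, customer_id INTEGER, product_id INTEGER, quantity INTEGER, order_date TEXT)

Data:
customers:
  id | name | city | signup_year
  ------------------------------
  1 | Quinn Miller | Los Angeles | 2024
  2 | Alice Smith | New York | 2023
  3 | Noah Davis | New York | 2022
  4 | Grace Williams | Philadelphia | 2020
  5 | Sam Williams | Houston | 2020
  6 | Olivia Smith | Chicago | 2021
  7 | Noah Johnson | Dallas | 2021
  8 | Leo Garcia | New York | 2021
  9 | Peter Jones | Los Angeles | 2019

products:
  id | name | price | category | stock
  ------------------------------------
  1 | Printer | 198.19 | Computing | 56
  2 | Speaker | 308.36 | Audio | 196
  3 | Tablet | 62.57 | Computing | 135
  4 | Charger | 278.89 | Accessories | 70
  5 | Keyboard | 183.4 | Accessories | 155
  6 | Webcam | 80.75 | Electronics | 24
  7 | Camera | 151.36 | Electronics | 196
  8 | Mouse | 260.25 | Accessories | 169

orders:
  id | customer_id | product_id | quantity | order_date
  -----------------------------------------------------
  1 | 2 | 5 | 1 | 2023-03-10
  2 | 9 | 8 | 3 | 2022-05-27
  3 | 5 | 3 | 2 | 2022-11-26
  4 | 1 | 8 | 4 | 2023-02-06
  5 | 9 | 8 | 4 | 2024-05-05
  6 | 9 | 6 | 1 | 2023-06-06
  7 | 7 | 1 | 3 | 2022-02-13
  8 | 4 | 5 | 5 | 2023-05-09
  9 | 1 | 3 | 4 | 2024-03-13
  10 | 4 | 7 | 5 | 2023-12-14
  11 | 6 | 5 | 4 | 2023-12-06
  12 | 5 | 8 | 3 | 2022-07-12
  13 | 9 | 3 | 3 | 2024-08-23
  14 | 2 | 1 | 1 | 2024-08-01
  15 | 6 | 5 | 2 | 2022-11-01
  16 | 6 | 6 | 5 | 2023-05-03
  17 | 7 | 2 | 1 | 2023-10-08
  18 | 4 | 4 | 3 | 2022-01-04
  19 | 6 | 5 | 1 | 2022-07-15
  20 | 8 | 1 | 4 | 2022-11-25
SELECT DISTINCT category FROM products ORDER BY category

Execution result:
category
Accessories
Audio
Computing
Electronics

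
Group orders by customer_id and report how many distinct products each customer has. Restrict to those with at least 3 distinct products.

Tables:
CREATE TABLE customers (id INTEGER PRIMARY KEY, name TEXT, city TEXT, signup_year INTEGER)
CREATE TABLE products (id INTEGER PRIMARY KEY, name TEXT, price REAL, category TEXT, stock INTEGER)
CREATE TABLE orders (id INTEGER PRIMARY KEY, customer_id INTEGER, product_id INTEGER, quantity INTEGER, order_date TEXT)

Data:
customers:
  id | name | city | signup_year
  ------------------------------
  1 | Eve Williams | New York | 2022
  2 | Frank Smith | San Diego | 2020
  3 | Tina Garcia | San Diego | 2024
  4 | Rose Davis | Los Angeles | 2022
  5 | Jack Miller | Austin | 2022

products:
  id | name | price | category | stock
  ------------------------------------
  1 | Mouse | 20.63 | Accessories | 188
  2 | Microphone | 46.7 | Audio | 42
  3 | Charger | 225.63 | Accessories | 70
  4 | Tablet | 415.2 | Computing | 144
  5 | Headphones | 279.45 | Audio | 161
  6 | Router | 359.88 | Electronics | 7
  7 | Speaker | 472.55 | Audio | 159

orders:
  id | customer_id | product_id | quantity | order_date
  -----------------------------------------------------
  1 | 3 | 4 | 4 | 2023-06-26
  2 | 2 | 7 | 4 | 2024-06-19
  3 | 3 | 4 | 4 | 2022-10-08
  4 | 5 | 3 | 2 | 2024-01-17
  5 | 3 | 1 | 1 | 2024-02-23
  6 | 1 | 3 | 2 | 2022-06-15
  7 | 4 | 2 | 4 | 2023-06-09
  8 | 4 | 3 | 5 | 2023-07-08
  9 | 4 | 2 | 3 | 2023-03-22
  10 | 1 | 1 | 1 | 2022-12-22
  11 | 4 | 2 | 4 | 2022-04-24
SELECT customer_id, COUNT(DISTINCT product_id) AS distinct_product_count FROM orders GROUP BY customer_id HAVING COUNT(DISTINCT product_id) >= 3

Execution result:
(no rows)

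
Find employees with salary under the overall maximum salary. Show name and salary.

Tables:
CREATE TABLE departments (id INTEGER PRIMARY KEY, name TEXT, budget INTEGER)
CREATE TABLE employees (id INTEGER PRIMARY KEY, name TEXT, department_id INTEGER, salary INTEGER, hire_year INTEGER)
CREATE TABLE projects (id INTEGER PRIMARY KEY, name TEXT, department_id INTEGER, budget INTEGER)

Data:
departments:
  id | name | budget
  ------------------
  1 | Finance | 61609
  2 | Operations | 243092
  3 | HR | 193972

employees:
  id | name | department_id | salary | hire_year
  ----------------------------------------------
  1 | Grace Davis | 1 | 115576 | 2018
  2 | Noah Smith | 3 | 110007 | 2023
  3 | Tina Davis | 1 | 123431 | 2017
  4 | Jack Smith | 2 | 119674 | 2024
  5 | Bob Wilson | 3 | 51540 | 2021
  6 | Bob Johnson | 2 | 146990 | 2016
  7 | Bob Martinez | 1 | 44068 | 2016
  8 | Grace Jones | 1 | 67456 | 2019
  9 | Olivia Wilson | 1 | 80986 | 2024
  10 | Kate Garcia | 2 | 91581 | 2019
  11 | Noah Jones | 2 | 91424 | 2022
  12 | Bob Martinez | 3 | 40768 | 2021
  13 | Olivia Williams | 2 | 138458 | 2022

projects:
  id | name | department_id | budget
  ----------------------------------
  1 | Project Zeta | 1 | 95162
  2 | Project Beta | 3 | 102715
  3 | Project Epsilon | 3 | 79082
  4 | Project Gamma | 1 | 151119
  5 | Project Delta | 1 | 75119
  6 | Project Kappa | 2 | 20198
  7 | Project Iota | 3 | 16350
SELECT name, salary FROM employees WHERE salary < (SELECT MAX(salary) FROM employees)

Execution result:
name | salary
Grace Davis | 115576
Noah Smith | 110007
Tina Davis | 123431
Jack Smith | 119674
Bob Wilson | 51540
Bob Martinez | 44068
Grace Jones | 67456
Olivia Wilson | 80986
Kate Garcia | 91581
Noah Jones | 91424
Bob Martinez | 40768
Olivia Williams | 138458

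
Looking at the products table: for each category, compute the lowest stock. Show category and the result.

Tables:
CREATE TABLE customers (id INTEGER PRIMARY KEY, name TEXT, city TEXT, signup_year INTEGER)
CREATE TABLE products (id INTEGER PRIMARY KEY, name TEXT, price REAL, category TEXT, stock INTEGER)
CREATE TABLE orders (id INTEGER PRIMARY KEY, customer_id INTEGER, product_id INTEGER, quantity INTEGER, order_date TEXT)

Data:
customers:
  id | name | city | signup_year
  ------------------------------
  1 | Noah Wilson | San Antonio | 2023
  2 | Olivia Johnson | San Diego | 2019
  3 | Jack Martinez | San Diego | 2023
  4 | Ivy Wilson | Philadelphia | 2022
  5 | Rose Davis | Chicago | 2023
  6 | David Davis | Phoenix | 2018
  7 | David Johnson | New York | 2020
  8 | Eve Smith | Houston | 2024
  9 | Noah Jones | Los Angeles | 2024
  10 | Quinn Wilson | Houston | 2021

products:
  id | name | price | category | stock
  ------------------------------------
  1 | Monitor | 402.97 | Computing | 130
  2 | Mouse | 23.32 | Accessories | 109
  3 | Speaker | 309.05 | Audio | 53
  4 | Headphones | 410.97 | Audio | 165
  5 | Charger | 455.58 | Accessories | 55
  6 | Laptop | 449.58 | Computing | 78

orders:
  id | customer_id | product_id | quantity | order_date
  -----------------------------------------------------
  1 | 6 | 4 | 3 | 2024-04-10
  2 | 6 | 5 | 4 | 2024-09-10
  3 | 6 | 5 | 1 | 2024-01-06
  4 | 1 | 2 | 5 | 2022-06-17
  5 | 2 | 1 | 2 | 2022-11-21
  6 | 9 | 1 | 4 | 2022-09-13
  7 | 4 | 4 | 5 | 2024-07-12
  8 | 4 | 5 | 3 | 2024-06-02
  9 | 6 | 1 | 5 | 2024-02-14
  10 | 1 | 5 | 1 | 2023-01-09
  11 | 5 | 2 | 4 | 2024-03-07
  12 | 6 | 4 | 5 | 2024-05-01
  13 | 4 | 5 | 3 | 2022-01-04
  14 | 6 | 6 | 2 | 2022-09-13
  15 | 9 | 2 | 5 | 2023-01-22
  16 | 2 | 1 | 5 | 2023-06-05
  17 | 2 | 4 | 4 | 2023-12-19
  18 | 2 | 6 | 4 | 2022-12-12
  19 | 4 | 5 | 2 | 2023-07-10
SELECT category, MIN(stock) AS min_stock FROM products GROUP BY category

Execution result:
category | min_stock
Accessories | 55
Audio | 53
Computing | 78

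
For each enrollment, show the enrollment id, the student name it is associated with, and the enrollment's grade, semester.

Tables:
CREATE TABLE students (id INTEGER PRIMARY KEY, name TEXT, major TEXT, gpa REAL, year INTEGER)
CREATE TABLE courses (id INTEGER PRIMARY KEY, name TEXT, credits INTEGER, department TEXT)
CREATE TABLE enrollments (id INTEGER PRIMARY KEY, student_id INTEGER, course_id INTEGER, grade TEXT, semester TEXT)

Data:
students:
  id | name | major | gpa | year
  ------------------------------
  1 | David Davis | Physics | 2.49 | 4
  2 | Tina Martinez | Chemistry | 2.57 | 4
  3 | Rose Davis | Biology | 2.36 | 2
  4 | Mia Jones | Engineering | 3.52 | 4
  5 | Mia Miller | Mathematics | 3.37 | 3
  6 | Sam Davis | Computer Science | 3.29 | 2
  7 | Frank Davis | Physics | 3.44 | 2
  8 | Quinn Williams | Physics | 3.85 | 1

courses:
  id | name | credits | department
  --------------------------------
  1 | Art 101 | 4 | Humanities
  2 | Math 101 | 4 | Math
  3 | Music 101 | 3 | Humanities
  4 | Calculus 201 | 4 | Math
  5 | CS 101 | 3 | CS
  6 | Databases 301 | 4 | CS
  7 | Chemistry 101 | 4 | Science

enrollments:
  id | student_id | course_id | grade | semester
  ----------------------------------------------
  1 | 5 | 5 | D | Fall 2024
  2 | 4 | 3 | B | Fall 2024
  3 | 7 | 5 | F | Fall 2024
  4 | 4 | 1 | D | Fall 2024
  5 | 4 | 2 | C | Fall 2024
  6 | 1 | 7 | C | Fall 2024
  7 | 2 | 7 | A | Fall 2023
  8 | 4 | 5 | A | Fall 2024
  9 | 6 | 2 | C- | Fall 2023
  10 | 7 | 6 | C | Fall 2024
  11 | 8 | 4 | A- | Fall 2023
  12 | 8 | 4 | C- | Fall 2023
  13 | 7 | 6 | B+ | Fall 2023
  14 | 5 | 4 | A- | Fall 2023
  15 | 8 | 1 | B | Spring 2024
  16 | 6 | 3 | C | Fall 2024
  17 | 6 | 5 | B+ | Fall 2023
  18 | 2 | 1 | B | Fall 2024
SELECT c.id, p.name AS student, c.grade, c.semester FROM enrollments c JOIN students p ON c.student_id = p.id

Execution result:
id | student | grade | semester
1 | Mia Miller | D | Fall 2024
2 | Mia Jones | B | Fall 2024
3 | Frank Davis | F | Fall 2024
4 | Mia Jones | D | Fall 2024
5 | Mia Jones | C | Fall 2024
6 | David Davis | C | Fall 2024
7 | Tina Martinez | A | Fall 2023
8 | Mia Jones | A | Fall 2024
9 | Sam Davis | C- | Fall 2023
10 | Frank Davis | C | Fall 2024
11 | Quinn Williams | A- | Fall 2023
12 | Quinn Williams | C- | Fall 2023
13 | Frank Davis | B+ | Fall 2023
14 | Mia Miller | A- | Fall 2023
15 | Quinn Williams | B | Spring 2024
16 | Sam Davis | C | Fall 2024
17 | Sam Davis | B+ | Fall 2023
18 | Tina Martinez | B | Fall 2024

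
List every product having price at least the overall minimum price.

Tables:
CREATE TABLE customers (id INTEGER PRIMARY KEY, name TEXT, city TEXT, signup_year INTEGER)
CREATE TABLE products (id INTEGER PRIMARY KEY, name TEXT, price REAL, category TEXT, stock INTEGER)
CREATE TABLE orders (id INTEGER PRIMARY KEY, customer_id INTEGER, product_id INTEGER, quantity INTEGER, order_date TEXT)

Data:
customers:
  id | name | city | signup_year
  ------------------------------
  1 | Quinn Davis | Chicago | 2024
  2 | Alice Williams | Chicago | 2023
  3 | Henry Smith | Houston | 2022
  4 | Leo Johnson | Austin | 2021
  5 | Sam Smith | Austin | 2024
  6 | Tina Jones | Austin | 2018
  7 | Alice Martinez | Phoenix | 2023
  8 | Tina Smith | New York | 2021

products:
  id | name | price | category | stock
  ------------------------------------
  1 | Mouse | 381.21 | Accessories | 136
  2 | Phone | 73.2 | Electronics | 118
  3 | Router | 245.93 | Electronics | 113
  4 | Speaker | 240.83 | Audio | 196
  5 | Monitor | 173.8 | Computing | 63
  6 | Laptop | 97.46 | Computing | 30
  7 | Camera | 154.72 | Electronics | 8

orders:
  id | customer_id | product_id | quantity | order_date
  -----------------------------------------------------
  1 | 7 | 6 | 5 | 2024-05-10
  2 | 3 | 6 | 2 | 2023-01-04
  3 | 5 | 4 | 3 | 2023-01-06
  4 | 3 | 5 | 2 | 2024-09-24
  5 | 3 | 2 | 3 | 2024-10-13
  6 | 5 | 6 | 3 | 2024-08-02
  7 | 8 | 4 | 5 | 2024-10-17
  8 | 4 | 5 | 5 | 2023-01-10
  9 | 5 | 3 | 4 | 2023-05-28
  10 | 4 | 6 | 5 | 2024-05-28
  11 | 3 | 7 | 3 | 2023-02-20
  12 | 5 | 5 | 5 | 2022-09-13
SELECT name, price FROM products WHERE price >= (SELECT MIN(price) FROM products)

Execution result:
name | price
Mouse | 381.21
Phone | 73.20
Router | 245.93
Speaker | 240.83
Monitor | 173.80
Laptop | 97.46
Camera | 154.72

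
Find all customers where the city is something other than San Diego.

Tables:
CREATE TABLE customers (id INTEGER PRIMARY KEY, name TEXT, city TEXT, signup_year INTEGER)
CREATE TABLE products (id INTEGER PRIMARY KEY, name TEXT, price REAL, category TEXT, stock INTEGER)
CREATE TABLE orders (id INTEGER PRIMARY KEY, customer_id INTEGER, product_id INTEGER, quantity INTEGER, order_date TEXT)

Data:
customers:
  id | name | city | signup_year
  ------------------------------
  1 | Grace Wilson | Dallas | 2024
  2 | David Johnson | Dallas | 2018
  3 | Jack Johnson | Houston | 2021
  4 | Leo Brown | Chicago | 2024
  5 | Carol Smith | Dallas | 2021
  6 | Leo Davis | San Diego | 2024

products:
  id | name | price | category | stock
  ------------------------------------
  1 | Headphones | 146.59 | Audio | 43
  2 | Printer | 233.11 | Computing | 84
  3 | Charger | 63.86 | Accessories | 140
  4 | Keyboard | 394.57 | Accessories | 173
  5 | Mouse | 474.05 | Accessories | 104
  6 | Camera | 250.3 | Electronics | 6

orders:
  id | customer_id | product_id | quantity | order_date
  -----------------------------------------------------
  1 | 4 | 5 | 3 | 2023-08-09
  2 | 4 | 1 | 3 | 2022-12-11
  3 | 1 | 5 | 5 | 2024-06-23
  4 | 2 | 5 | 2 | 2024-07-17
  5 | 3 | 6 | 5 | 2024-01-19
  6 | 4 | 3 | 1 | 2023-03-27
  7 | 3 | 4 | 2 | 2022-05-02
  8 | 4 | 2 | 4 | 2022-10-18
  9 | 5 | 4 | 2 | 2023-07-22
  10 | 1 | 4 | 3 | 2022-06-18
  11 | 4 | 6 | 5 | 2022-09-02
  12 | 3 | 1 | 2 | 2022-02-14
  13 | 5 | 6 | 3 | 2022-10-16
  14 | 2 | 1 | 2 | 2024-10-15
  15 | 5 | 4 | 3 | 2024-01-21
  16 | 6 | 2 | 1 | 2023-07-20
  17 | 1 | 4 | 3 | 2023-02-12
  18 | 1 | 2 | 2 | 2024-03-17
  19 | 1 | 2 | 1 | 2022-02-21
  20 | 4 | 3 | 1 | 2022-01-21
SELECT name, city FROM customers WHERE city <> 'San Diego'

Execution result:
name | city
Grace Wilson | Dallas
David Johnson | Dallas
Jack Johnson | Houston
Leo Brown | Chicago
Carol Smith | Dallas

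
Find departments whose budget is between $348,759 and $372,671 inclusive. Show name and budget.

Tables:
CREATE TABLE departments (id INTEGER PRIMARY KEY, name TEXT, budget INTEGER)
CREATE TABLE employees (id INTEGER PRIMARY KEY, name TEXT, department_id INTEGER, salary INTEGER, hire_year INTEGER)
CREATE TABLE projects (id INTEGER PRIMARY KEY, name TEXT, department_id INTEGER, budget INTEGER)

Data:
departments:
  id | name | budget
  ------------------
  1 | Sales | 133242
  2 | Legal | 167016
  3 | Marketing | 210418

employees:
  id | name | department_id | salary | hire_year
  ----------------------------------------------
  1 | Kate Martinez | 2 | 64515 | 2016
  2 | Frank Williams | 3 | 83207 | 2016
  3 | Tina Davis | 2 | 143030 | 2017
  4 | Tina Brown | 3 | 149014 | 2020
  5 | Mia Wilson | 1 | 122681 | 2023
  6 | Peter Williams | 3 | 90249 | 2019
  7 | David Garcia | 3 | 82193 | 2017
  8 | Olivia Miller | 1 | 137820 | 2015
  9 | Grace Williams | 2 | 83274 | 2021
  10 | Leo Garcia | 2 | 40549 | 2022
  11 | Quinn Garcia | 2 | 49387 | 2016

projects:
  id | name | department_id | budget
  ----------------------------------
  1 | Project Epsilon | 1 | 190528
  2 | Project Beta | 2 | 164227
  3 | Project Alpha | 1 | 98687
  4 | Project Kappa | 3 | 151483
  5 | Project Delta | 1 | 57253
SELECT name, budget FROM departments WHERE budget BETWEEN 348759 AND 372671

Execution result:
(no rows)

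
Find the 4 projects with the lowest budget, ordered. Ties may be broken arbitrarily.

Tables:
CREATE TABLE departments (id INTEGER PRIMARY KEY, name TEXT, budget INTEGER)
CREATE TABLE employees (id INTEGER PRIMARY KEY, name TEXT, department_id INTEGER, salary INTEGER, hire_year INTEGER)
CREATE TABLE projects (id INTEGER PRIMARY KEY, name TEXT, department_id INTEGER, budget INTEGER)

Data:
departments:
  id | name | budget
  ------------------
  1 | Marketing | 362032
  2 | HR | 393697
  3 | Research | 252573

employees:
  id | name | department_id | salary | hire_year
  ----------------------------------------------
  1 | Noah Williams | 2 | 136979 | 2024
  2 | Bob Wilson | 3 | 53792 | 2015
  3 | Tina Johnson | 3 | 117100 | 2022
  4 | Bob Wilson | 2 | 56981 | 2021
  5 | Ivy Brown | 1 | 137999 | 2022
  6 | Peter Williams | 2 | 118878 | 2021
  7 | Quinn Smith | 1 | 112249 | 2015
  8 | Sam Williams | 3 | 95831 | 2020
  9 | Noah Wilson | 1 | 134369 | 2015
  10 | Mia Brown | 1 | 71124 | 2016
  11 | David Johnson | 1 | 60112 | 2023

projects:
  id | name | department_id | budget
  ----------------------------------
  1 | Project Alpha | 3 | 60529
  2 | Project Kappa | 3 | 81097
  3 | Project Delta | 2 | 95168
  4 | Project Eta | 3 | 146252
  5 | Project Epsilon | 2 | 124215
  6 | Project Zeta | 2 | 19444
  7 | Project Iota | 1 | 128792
SELECT name, budget FROM projects ORDER BY budget ASC LIMIT 4

Execution result:
name | budget
Project Zeta | 19444
Project Alpha | 60529
Project Kappa | 81097
Project Delta | 95168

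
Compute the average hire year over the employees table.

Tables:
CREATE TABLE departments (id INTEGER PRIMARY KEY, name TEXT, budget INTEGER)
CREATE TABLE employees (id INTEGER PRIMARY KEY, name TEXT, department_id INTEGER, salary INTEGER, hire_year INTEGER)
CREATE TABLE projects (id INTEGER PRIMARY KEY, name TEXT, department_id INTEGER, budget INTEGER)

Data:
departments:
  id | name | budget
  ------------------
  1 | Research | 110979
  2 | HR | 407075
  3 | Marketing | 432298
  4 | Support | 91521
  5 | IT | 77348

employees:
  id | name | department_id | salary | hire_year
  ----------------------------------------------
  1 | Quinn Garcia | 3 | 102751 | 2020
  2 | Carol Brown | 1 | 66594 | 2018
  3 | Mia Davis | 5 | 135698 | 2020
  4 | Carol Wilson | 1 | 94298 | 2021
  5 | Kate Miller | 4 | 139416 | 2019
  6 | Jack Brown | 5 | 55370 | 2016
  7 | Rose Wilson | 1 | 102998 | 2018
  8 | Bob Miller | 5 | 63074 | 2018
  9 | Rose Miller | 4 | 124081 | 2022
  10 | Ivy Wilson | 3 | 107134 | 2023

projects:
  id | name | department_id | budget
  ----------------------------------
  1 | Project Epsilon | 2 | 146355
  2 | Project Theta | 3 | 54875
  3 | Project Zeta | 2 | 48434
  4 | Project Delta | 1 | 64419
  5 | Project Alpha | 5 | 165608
SELECT AVG(hire_year) FROM employees

Execution result:
2019.50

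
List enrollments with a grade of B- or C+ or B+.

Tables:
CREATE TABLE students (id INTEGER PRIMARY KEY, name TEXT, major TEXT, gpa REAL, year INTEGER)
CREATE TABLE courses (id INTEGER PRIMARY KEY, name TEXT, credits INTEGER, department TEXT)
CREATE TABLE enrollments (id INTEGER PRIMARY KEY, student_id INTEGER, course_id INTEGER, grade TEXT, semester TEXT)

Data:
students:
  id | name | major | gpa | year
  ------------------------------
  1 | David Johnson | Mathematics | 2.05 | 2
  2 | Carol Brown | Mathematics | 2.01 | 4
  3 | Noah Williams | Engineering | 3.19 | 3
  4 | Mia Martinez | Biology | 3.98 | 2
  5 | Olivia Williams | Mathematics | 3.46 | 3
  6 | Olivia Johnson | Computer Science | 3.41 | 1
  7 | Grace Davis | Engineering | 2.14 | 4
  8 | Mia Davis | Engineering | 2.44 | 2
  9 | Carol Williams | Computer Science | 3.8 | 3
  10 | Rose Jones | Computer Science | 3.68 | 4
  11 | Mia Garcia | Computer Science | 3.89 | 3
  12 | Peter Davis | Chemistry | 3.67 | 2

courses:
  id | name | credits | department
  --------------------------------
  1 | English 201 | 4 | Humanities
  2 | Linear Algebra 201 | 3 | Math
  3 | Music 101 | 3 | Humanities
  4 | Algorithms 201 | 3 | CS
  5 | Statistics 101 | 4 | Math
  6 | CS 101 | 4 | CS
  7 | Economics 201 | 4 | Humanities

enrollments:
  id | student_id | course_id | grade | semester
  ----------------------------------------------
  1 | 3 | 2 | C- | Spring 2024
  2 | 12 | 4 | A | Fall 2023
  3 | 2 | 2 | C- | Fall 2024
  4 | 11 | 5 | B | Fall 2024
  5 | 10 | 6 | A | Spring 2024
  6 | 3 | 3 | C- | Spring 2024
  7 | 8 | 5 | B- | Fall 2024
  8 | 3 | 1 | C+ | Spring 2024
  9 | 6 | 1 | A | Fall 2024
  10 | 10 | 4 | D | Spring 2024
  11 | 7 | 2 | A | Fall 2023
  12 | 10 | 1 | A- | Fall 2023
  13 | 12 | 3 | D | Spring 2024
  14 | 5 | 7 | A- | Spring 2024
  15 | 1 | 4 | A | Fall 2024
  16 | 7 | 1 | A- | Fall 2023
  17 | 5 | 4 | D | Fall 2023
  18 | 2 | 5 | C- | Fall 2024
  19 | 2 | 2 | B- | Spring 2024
SELECT id, grade FROM enrollments WHERE grade IN ('B-', 'C+', 'B+')

Execution result:
id | grade
7 | B-
8 | C+
19 | B-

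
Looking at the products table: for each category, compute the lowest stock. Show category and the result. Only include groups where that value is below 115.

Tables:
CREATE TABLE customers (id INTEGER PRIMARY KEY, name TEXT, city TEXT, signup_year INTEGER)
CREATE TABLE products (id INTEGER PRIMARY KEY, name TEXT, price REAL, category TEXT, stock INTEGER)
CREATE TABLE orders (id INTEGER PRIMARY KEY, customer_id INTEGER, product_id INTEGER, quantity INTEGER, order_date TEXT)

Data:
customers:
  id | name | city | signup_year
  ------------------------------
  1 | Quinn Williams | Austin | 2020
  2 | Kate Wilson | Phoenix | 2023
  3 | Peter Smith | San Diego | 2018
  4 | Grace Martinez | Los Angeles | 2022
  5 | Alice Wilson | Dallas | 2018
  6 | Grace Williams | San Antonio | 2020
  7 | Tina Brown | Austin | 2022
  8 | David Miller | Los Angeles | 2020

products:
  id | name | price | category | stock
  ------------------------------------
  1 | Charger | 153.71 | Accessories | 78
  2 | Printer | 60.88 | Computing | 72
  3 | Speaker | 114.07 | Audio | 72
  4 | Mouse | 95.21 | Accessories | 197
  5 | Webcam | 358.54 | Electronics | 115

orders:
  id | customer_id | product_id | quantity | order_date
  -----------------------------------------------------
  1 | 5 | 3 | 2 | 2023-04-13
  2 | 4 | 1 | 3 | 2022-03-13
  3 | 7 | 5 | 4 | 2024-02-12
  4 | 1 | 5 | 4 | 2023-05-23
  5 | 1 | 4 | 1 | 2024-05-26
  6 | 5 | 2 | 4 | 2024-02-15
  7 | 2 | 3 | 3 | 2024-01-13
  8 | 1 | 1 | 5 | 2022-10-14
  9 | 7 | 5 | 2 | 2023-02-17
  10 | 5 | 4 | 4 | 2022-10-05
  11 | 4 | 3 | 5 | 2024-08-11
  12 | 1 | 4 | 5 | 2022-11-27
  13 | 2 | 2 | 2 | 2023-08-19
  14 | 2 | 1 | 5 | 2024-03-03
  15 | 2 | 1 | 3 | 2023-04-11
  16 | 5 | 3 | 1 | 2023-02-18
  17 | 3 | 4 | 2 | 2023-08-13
SELECT category, MIN(stock) AS min_stock FROM products GROUP BY category HAVING MIN(stock) < 115

Execution result:
category | min_stock
Accessories | 78
Audio | 72
Computing | 72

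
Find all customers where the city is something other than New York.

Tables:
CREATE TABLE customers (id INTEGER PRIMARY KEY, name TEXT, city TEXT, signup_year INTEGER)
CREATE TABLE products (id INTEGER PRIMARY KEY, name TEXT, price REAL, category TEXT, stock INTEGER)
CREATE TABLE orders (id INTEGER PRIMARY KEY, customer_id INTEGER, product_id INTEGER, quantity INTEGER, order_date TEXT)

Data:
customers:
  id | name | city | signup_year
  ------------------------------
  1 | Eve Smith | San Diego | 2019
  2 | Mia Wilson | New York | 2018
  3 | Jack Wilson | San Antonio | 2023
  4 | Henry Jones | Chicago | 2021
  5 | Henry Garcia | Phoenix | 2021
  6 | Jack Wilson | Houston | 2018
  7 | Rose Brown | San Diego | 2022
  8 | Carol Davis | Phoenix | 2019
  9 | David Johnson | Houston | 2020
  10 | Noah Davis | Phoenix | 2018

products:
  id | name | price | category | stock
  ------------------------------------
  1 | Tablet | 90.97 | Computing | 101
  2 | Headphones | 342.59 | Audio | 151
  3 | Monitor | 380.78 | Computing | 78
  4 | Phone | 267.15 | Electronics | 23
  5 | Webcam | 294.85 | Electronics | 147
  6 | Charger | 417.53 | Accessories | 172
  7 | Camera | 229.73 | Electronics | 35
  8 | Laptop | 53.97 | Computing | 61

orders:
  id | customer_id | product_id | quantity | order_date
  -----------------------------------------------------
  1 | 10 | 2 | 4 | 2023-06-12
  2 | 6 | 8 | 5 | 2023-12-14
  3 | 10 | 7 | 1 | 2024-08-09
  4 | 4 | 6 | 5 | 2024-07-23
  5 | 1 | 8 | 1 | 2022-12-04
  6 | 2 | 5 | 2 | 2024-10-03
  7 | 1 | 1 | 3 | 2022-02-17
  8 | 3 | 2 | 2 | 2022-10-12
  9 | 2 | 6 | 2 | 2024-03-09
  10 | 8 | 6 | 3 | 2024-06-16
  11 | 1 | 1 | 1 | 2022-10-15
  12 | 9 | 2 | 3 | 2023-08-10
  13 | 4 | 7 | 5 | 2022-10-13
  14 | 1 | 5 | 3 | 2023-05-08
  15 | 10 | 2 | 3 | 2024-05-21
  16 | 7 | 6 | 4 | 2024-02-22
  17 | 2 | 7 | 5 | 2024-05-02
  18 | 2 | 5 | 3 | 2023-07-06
SELECT name, city FROM customers WHERE city <> 'New York'

Execution result:
name | city
Eve Smith | San Diego
Jack Wilson | San Antonio
Henry Jones | Chicago
Henry Garcia | Phoenix
Jack Wilson | Houston
Rose Brown | San Diego
Carol Davis | Phoenix
David Johnson | Houston
Noah Davis | Phoenix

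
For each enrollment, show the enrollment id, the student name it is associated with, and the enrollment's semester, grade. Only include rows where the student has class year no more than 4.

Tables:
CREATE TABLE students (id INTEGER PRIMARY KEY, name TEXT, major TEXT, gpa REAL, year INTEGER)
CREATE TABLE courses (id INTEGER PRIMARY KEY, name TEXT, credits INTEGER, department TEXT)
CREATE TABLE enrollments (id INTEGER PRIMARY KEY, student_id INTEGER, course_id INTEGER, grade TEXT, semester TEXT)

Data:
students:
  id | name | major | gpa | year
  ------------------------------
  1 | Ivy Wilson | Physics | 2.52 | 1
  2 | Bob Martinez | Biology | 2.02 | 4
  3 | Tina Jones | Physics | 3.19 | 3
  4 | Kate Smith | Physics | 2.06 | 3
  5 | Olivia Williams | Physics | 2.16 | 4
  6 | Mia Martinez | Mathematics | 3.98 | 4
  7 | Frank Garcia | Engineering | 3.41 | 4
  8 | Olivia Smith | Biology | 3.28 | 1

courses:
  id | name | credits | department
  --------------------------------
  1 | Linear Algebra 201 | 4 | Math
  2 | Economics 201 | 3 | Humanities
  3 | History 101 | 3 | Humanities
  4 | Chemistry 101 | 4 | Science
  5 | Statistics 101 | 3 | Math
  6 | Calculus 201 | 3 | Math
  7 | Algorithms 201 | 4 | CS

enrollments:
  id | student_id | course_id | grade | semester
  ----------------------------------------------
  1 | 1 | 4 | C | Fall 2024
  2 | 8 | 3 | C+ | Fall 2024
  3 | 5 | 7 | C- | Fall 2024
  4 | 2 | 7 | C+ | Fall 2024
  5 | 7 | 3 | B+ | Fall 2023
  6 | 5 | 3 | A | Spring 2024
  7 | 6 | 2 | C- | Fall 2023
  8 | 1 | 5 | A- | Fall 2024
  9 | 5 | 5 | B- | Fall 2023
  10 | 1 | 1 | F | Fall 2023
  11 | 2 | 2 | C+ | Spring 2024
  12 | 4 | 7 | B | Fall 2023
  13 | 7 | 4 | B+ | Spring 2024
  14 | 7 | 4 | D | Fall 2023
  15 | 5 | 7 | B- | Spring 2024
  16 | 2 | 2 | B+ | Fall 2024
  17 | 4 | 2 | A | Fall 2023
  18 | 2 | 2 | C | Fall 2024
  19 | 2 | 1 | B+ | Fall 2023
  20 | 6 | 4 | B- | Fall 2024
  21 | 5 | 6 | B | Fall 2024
SELECT c.id, p.name AS student, c.semester, c.grade FROM enrollments c JOIN students p ON c.student_id = p.id WHERE p.year <= 4

Execution result:
id | student | semester | grade
1 | Ivy Wilson | Fall 2024 | C
2 | Olivia Smith | Fall 2024 | C+
3 | Olivia Williams | Fall 2024 | C-
4 | Bob Martinez | Fall 2024 | C+
5 | Frank Garcia | Fall 2023 | B+
6 | Olivia Williams | Spring 2024 | A
7 | Mia Martinez | Fall 2023 | C-
8 | Ivy Wilson | Fall 2024 | A-
9 | Olivia Williams | Fall 2023 | B-
10 | Ivy Wilson | Fall 2023 | F
11 | Bob Martinez | Spring 2024 | C+
12 | Kate Smith | Fall 2023 | B
13 | Frank Garcia | Spring 2024 | B+
14 | Frank Garcia | Fall 2023 | D
15 | Olivia Williams | Spring 2024 | B-
16 | Bob Martinez | Fall 2024 | B+
17 | Kate Smith | Fall 2023 | A
18 | Bob Martinez | Fall 2024 | C
19 | Bob Martinez | Fall 2023 | B+
20 | Mia Martinez | Fall 2024 | B-
21 | Olivia Williams | Fall 2024 | B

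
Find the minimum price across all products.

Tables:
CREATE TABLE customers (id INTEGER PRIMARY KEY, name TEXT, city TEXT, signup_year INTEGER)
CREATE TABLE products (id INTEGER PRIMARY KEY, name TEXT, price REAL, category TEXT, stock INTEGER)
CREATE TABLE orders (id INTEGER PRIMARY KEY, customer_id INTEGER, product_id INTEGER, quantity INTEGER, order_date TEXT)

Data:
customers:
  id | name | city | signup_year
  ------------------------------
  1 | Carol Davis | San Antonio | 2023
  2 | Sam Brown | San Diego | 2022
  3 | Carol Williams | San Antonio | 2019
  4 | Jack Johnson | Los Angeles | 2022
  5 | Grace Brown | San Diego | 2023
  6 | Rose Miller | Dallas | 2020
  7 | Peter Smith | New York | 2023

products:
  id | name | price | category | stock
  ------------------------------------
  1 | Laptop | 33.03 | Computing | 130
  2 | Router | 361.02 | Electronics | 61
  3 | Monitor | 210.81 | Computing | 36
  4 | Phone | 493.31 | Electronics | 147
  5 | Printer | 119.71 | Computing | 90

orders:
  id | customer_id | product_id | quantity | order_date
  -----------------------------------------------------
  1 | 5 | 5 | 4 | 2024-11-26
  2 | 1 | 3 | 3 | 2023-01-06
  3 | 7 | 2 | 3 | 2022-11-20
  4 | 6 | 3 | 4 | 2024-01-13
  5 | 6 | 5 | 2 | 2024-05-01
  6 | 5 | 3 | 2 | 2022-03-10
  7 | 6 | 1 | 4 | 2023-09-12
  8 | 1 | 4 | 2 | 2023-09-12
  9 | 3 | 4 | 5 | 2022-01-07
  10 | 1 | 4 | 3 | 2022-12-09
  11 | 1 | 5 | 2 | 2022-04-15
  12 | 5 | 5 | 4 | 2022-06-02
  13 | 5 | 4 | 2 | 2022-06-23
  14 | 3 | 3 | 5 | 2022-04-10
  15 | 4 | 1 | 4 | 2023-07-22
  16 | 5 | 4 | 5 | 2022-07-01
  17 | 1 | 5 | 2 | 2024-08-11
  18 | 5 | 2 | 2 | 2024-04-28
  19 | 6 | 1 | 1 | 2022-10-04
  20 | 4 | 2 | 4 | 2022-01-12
SELECT MIN(price) FROM products

Execution result:
33.03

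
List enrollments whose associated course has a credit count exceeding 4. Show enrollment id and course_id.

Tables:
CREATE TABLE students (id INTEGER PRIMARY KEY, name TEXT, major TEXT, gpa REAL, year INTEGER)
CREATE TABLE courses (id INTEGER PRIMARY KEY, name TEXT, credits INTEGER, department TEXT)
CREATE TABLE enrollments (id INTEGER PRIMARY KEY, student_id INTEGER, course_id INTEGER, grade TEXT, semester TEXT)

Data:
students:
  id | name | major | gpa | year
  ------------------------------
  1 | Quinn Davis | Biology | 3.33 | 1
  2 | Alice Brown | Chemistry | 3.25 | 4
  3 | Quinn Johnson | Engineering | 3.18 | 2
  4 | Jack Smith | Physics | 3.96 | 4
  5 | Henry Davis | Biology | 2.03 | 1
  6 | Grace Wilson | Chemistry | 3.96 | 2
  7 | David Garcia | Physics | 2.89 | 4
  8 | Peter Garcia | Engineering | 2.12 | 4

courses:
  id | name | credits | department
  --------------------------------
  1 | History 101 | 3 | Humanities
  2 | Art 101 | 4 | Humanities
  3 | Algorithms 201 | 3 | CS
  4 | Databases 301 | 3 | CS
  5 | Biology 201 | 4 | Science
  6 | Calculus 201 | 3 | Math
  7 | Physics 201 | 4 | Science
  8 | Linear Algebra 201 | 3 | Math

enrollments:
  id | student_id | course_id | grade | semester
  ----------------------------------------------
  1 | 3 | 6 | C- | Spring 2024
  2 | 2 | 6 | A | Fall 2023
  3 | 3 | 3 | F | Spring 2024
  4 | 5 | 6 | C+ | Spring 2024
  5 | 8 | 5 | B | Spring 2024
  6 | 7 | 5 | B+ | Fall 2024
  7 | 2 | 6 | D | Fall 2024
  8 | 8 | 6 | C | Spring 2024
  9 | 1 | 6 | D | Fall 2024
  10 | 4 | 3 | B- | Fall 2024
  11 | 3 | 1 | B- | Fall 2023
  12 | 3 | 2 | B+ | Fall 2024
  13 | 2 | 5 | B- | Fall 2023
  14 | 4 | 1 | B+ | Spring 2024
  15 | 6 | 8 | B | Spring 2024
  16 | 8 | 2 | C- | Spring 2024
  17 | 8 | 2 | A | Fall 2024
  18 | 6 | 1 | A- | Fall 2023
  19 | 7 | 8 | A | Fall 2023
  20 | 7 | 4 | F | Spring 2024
SELECT id, course_id FROM enrollments WHERE course_id IN (SELECT id FROM courses WHERE credits > 4)

Execution result:
(no rows)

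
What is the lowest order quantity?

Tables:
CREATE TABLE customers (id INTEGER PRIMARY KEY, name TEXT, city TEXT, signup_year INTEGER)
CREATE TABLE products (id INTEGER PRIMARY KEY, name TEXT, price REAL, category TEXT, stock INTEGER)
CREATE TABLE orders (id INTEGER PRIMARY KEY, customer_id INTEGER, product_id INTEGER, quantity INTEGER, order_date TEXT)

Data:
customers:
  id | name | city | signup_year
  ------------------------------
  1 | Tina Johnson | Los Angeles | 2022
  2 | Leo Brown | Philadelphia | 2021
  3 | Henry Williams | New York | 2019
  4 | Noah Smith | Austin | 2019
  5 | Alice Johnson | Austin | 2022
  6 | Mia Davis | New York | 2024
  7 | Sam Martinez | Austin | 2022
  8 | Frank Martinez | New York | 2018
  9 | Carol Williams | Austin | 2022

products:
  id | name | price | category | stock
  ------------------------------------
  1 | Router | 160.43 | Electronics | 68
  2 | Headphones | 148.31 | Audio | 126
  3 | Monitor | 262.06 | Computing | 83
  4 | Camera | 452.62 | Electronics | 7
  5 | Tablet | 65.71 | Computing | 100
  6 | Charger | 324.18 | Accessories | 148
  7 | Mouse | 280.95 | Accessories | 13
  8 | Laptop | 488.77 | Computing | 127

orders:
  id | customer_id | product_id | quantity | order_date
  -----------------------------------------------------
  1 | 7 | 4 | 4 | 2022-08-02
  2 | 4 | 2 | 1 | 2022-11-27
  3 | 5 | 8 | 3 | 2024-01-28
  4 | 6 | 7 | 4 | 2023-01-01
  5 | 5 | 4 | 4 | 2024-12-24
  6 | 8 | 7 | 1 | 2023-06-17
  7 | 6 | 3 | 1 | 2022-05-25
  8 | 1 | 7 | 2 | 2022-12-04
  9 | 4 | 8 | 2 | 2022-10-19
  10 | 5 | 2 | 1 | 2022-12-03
SELECT MIN(quantity) FROM orders

Execution result:
1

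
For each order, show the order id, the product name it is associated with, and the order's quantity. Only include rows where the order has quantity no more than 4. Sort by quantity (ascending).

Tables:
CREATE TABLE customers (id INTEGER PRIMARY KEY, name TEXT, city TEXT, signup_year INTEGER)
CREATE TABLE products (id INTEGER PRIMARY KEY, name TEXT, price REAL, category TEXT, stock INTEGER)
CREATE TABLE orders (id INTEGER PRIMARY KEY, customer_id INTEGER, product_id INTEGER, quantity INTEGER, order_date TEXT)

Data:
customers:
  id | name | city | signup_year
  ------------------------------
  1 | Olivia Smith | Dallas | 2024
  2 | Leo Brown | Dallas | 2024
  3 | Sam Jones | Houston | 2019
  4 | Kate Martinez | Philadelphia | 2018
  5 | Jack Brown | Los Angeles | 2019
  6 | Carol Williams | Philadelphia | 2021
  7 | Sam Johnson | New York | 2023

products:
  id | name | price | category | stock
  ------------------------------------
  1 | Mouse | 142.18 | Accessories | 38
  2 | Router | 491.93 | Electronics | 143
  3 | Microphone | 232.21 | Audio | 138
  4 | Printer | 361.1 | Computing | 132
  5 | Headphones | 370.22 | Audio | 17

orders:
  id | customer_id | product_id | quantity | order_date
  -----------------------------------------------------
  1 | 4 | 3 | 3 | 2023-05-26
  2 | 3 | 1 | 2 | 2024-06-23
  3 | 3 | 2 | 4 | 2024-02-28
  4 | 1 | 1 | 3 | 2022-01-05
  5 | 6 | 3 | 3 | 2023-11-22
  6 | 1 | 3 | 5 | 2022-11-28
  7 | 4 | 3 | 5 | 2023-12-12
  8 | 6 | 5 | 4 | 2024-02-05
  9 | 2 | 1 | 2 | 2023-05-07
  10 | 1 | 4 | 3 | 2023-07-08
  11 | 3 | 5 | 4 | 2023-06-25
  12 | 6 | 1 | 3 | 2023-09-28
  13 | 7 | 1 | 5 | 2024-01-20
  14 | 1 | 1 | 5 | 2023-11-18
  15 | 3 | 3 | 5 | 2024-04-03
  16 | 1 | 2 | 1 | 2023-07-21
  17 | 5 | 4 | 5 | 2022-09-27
SELECT c.id, p.name AS product, c.quantity FROM orders c JOIN products p ON c.product_id = p.id WHERE c.quantity <= 4 ORDER BY c.quantity ASC

Execution result:
id | product | quantity
16 | Router | 1
2 | Mouse | 2
9 | Mouse | 2
1 | Microphone | 3
4 | Mouse | 3
5 | Microphone | 3
10 | Printer | 3
12 | Mouse | 3
3 | Router | 4
8 | Headphones | 4
11 | Headphones | 4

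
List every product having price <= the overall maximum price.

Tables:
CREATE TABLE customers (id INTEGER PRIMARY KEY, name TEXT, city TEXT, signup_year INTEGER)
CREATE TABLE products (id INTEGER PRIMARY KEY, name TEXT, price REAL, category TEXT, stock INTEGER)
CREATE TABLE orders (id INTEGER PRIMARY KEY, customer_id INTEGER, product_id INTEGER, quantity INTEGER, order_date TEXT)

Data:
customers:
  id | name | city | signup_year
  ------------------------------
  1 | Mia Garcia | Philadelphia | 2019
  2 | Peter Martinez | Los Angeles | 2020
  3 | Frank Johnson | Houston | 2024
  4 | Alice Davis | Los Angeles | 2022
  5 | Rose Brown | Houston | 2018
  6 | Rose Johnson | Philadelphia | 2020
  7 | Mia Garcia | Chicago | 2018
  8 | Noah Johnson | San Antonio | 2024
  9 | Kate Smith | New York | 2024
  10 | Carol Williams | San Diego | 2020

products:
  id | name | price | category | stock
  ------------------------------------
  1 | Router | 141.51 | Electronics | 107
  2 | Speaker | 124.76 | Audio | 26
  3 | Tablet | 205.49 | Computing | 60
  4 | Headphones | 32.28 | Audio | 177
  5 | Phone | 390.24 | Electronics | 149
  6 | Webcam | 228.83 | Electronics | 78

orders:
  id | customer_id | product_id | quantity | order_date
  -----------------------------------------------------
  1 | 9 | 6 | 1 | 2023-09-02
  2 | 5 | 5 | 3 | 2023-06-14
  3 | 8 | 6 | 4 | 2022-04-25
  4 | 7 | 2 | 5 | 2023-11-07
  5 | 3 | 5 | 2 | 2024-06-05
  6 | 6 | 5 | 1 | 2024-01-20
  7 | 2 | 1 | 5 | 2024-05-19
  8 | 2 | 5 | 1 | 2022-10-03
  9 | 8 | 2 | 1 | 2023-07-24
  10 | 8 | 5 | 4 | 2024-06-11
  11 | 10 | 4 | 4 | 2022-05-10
SELECT name, price FROM products WHERE price <= (SELECT MAX(price) FROM products)

Execution result:
name | price
Router | 141.51
Speaker | 124.76
Tablet | 205.49
Headphones | 32.28
Phone | 390.24
Webcam | 228.83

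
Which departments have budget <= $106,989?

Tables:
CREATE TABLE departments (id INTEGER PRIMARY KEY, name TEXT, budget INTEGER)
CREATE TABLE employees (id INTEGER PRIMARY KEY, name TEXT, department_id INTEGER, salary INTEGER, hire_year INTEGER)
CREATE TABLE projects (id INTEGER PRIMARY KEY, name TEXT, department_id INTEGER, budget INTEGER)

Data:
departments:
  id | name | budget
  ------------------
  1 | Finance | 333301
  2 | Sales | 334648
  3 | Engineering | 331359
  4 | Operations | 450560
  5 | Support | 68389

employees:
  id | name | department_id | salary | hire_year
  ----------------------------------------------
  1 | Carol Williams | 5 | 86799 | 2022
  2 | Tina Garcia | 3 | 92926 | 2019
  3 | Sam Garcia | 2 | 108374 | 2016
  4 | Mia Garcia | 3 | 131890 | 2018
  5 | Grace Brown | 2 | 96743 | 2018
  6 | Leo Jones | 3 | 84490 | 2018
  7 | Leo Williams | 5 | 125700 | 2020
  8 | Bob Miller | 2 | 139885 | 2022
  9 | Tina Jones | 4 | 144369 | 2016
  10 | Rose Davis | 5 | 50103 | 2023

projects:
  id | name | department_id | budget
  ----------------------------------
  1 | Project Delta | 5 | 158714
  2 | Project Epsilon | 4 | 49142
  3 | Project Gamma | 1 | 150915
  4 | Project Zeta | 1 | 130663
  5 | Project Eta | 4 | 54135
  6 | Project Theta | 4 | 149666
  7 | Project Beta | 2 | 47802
SELECT name, budget FROM departments WHERE budget <= 106989

Execution result:
name | budget
Support | 68389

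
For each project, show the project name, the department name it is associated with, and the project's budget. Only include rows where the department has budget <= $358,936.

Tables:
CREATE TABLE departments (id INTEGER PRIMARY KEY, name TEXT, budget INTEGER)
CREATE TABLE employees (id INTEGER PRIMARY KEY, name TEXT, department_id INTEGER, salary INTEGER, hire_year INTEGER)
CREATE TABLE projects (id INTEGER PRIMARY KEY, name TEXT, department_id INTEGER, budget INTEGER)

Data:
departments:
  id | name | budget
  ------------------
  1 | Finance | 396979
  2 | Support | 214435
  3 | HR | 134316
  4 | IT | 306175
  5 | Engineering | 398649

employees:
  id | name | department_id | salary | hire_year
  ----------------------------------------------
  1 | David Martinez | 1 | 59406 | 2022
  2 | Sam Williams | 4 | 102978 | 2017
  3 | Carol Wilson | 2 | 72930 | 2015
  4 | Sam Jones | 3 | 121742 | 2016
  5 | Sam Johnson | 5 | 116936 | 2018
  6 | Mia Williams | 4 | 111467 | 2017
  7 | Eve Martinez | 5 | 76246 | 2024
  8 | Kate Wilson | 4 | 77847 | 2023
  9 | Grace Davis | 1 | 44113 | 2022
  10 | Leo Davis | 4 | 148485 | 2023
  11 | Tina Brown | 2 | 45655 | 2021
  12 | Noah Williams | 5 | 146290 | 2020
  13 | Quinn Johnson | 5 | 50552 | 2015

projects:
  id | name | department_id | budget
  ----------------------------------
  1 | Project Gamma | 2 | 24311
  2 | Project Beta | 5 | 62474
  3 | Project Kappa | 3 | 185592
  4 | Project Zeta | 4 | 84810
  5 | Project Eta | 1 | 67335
SELECT c.name, p.name AS department, c.budget FROM projects c JOIN departments p ON c.department_id = p.id WHERE p.budget <= 358936

Execution result:
name | department | budget
Project Gamma | Support | 24311
Project Kappa | HR | 185592
Project Zeta | IT | 84810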